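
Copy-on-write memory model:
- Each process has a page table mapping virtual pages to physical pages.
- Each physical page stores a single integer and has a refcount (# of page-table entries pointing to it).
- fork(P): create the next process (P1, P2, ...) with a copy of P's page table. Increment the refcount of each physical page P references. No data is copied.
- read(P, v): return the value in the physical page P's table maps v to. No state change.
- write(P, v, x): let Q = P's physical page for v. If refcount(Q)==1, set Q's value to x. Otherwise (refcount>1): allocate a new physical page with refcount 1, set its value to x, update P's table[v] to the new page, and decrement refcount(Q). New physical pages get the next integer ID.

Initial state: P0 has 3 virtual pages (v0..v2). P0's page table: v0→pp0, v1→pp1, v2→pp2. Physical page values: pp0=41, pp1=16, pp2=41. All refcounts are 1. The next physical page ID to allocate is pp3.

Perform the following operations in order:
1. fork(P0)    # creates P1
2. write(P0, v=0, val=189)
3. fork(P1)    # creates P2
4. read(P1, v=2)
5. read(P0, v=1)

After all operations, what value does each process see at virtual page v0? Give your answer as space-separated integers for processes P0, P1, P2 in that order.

Answer: 189 41 41

Derivation:
Op 1: fork(P0) -> P1. 3 ppages; refcounts: pp0:2 pp1:2 pp2:2
Op 2: write(P0, v0, 189). refcount(pp0)=2>1 -> COPY to pp3. 4 ppages; refcounts: pp0:1 pp1:2 pp2:2 pp3:1
Op 3: fork(P1) -> P2. 4 ppages; refcounts: pp0:2 pp1:3 pp2:3 pp3:1
Op 4: read(P1, v2) -> 41. No state change.
Op 5: read(P0, v1) -> 16. No state change.
P0: v0 -> pp3 = 189
P1: v0 -> pp0 = 41
P2: v0 -> pp0 = 41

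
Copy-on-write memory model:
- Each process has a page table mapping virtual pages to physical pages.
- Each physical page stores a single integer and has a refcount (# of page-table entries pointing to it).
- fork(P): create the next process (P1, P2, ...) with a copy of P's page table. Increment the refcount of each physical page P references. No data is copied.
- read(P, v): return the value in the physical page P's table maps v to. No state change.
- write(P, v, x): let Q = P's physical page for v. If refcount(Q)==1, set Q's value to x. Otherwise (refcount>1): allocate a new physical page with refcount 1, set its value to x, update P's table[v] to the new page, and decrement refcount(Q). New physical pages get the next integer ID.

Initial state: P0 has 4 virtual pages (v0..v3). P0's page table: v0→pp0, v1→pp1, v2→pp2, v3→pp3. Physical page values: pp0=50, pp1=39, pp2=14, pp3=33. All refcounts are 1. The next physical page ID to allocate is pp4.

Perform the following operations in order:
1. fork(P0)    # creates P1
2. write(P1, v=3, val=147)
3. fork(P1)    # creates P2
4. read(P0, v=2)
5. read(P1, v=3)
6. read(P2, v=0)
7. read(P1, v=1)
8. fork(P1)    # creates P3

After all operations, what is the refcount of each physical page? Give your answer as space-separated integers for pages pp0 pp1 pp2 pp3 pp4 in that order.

Answer: 4 4 4 1 3

Derivation:
Op 1: fork(P0) -> P1. 4 ppages; refcounts: pp0:2 pp1:2 pp2:2 pp3:2
Op 2: write(P1, v3, 147). refcount(pp3)=2>1 -> COPY to pp4. 5 ppages; refcounts: pp0:2 pp1:2 pp2:2 pp3:1 pp4:1
Op 3: fork(P1) -> P2. 5 ppages; refcounts: pp0:3 pp1:3 pp2:3 pp3:1 pp4:2
Op 4: read(P0, v2) -> 14. No state change.
Op 5: read(P1, v3) -> 147. No state change.
Op 6: read(P2, v0) -> 50. No state change.
Op 7: read(P1, v1) -> 39. No state change.
Op 8: fork(P1) -> P3. 5 ppages; refcounts: pp0:4 pp1:4 pp2:4 pp3:1 pp4:3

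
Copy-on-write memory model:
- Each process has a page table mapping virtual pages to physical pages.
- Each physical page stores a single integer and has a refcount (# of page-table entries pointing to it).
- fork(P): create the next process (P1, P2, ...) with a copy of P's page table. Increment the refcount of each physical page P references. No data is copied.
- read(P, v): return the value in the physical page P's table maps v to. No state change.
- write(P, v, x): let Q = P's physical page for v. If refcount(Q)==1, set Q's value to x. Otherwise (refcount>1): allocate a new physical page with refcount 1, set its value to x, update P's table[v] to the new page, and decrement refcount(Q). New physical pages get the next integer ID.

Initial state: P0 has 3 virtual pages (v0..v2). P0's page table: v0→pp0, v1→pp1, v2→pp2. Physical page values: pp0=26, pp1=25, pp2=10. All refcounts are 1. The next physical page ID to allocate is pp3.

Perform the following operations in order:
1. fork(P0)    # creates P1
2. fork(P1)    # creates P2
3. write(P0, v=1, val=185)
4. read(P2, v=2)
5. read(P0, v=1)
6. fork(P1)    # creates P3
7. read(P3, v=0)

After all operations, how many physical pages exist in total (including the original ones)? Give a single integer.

Op 1: fork(P0) -> P1. 3 ppages; refcounts: pp0:2 pp1:2 pp2:2
Op 2: fork(P1) -> P2. 3 ppages; refcounts: pp0:3 pp1:3 pp2:3
Op 3: write(P0, v1, 185). refcount(pp1)=3>1 -> COPY to pp3. 4 ppages; refcounts: pp0:3 pp1:2 pp2:3 pp3:1
Op 4: read(P2, v2) -> 10. No state change.
Op 5: read(P0, v1) -> 185. No state change.
Op 6: fork(P1) -> P3. 4 ppages; refcounts: pp0:4 pp1:3 pp2:4 pp3:1
Op 7: read(P3, v0) -> 26. No state change.

Answer: 4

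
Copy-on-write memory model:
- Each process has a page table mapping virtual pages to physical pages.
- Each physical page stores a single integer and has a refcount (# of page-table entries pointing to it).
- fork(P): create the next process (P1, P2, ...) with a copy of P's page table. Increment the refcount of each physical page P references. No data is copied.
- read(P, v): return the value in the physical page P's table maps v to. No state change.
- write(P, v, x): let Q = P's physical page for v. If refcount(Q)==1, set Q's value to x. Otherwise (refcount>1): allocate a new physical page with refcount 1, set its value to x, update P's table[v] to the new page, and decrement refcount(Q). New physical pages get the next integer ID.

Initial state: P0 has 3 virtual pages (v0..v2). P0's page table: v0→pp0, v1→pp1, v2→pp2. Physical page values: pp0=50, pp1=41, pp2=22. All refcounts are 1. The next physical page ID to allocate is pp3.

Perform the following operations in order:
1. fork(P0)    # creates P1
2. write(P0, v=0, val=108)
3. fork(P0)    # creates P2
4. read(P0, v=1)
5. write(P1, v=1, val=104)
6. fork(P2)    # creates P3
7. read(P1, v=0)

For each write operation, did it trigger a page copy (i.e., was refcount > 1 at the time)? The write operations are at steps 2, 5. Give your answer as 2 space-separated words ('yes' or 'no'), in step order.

Op 1: fork(P0) -> P1. 3 ppages; refcounts: pp0:2 pp1:2 pp2:2
Op 2: write(P0, v0, 108). refcount(pp0)=2>1 -> COPY to pp3. 4 ppages; refcounts: pp0:1 pp1:2 pp2:2 pp3:1
Op 3: fork(P0) -> P2. 4 ppages; refcounts: pp0:1 pp1:3 pp2:3 pp3:2
Op 4: read(P0, v1) -> 41. No state change.
Op 5: write(P1, v1, 104). refcount(pp1)=3>1 -> COPY to pp4. 5 ppages; refcounts: pp0:1 pp1:2 pp2:3 pp3:2 pp4:1
Op 6: fork(P2) -> P3. 5 ppages; refcounts: pp0:1 pp1:3 pp2:4 pp3:3 pp4:1
Op 7: read(P1, v0) -> 50. No state change.

yes yes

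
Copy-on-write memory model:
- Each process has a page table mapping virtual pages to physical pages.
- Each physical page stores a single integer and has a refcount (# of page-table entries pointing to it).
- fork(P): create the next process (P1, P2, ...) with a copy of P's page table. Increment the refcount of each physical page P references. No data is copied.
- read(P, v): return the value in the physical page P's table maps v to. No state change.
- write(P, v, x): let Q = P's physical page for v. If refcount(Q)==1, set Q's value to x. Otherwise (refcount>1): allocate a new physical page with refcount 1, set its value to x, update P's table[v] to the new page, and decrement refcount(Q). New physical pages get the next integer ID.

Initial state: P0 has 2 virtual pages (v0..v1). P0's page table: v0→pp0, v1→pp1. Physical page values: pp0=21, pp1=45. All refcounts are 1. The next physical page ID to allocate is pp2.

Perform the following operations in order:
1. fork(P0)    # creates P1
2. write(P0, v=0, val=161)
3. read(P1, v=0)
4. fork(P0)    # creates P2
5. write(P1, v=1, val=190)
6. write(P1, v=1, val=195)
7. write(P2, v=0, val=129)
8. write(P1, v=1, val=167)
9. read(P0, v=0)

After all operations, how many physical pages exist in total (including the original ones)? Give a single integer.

Answer: 5

Derivation:
Op 1: fork(P0) -> P1. 2 ppages; refcounts: pp0:2 pp1:2
Op 2: write(P0, v0, 161). refcount(pp0)=2>1 -> COPY to pp2. 3 ppages; refcounts: pp0:1 pp1:2 pp2:1
Op 3: read(P1, v0) -> 21. No state change.
Op 4: fork(P0) -> P2. 3 ppages; refcounts: pp0:1 pp1:3 pp2:2
Op 5: write(P1, v1, 190). refcount(pp1)=3>1 -> COPY to pp3. 4 ppages; refcounts: pp0:1 pp1:2 pp2:2 pp3:1
Op 6: write(P1, v1, 195). refcount(pp3)=1 -> write in place. 4 ppages; refcounts: pp0:1 pp1:2 pp2:2 pp3:1
Op 7: write(P2, v0, 129). refcount(pp2)=2>1 -> COPY to pp4. 5 ppages; refcounts: pp0:1 pp1:2 pp2:1 pp3:1 pp4:1
Op 8: write(P1, v1, 167). refcount(pp3)=1 -> write in place. 5 ppages; refcounts: pp0:1 pp1:2 pp2:1 pp3:1 pp4:1
Op 9: read(P0, v0) -> 161. No state change.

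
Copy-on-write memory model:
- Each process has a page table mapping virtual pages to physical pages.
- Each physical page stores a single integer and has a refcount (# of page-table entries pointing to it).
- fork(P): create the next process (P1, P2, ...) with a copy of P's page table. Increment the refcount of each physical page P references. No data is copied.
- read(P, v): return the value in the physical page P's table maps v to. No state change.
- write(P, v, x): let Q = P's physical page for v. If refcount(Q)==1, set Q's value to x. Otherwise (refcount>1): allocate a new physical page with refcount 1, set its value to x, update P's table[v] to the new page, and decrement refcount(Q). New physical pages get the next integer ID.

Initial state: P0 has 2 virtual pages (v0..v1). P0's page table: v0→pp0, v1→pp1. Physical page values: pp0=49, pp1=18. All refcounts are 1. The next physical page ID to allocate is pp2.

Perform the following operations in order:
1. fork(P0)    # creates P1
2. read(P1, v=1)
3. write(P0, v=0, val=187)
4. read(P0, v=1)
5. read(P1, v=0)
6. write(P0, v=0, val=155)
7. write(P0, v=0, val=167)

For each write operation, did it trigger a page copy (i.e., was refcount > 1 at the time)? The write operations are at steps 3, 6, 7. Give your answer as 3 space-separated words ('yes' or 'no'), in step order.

Op 1: fork(P0) -> P1. 2 ppages; refcounts: pp0:2 pp1:2
Op 2: read(P1, v1) -> 18. No state change.
Op 3: write(P0, v0, 187). refcount(pp0)=2>1 -> COPY to pp2. 3 ppages; refcounts: pp0:1 pp1:2 pp2:1
Op 4: read(P0, v1) -> 18. No state change.
Op 5: read(P1, v0) -> 49. No state change.
Op 6: write(P0, v0, 155). refcount(pp2)=1 -> write in place. 3 ppages; refcounts: pp0:1 pp1:2 pp2:1
Op 7: write(P0, v0, 167). refcount(pp2)=1 -> write in place. 3 ppages; refcounts: pp0:1 pp1:2 pp2:1

yes no no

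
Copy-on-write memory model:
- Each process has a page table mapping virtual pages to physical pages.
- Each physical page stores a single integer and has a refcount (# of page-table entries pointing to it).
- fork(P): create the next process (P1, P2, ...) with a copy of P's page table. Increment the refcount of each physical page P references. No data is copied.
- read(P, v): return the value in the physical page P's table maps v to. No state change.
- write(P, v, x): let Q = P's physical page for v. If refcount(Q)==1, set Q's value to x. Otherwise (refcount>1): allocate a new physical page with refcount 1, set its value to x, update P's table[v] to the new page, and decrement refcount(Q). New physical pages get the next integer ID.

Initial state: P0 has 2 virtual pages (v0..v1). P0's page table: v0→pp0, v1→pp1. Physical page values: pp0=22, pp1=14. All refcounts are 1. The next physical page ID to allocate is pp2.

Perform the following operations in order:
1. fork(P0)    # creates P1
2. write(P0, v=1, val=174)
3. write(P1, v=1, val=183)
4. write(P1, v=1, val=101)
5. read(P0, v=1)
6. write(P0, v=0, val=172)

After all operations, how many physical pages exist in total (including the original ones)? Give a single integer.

Answer: 4

Derivation:
Op 1: fork(P0) -> P1. 2 ppages; refcounts: pp0:2 pp1:2
Op 2: write(P0, v1, 174). refcount(pp1)=2>1 -> COPY to pp2. 3 ppages; refcounts: pp0:2 pp1:1 pp2:1
Op 3: write(P1, v1, 183). refcount(pp1)=1 -> write in place. 3 ppages; refcounts: pp0:2 pp1:1 pp2:1
Op 4: write(P1, v1, 101). refcount(pp1)=1 -> write in place. 3 ppages; refcounts: pp0:2 pp1:1 pp2:1
Op 5: read(P0, v1) -> 174. No state change.
Op 6: write(P0, v0, 172). refcount(pp0)=2>1 -> COPY to pp3. 4 ppages; refcounts: pp0:1 pp1:1 pp2:1 pp3:1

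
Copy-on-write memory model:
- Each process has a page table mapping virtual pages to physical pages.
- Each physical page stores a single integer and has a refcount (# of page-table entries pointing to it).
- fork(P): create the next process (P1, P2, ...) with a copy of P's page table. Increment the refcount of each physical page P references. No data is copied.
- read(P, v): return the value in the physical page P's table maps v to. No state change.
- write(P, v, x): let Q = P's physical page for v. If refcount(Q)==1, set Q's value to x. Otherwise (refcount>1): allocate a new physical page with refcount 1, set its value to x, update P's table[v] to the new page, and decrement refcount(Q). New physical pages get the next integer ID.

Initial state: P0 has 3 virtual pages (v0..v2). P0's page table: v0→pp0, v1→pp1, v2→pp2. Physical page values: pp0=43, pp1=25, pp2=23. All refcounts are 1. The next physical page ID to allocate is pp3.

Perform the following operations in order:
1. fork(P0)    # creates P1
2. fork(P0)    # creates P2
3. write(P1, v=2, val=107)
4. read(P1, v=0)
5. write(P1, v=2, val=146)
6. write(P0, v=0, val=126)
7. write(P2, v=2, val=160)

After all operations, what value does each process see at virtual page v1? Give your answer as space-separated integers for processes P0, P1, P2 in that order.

Answer: 25 25 25

Derivation:
Op 1: fork(P0) -> P1. 3 ppages; refcounts: pp0:2 pp1:2 pp2:2
Op 2: fork(P0) -> P2. 3 ppages; refcounts: pp0:3 pp1:3 pp2:3
Op 3: write(P1, v2, 107). refcount(pp2)=3>1 -> COPY to pp3. 4 ppages; refcounts: pp0:3 pp1:3 pp2:2 pp3:1
Op 4: read(P1, v0) -> 43. No state change.
Op 5: write(P1, v2, 146). refcount(pp3)=1 -> write in place. 4 ppages; refcounts: pp0:3 pp1:3 pp2:2 pp3:1
Op 6: write(P0, v0, 126). refcount(pp0)=3>1 -> COPY to pp4. 5 ppages; refcounts: pp0:2 pp1:3 pp2:2 pp3:1 pp4:1
Op 7: write(P2, v2, 160). refcount(pp2)=2>1 -> COPY to pp5. 6 ppages; refcounts: pp0:2 pp1:3 pp2:1 pp3:1 pp4:1 pp5:1
P0: v1 -> pp1 = 25
P1: v1 -> pp1 = 25
P2: v1 -> pp1 = 25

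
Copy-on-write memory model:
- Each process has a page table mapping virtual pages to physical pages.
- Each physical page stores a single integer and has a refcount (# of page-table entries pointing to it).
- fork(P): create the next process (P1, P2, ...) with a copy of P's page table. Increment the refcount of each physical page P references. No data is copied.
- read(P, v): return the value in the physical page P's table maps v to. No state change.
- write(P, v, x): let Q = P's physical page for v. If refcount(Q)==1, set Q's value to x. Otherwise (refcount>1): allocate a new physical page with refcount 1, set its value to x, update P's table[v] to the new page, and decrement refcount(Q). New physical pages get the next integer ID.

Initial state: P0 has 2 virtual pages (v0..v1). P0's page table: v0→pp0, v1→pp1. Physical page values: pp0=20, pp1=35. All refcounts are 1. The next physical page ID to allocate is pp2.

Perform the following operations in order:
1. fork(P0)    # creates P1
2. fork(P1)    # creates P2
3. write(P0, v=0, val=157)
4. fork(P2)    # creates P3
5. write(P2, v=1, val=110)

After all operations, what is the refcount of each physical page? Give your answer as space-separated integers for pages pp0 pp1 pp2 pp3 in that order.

Op 1: fork(P0) -> P1. 2 ppages; refcounts: pp0:2 pp1:2
Op 2: fork(P1) -> P2. 2 ppages; refcounts: pp0:3 pp1:3
Op 3: write(P0, v0, 157). refcount(pp0)=3>1 -> COPY to pp2. 3 ppages; refcounts: pp0:2 pp1:3 pp2:1
Op 4: fork(P2) -> P3. 3 ppages; refcounts: pp0:3 pp1:4 pp2:1
Op 5: write(P2, v1, 110). refcount(pp1)=4>1 -> COPY to pp3. 4 ppages; refcounts: pp0:3 pp1:3 pp2:1 pp3:1

Answer: 3 3 1 1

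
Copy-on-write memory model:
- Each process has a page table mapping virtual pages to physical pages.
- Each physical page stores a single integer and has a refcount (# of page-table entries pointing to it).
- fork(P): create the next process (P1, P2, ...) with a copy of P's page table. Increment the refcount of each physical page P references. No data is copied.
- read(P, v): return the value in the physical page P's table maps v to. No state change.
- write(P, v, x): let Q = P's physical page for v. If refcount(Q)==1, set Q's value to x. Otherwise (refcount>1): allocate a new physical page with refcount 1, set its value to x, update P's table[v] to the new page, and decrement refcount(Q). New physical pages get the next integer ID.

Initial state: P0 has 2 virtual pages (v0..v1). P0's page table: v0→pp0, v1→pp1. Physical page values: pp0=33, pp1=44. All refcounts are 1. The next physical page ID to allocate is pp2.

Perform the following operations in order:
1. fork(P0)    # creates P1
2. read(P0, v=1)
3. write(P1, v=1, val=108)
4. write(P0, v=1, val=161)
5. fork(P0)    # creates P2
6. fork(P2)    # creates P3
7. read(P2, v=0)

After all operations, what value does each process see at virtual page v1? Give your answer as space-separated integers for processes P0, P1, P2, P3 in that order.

Answer: 161 108 161 161

Derivation:
Op 1: fork(P0) -> P1. 2 ppages; refcounts: pp0:2 pp1:2
Op 2: read(P0, v1) -> 44. No state change.
Op 3: write(P1, v1, 108). refcount(pp1)=2>1 -> COPY to pp2. 3 ppages; refcounts: pp0:2 pp1:1 pp2:1
Op 4: write(P0, v1, 161). refcount(pp1)=1 -> write in place. 3 ppages; refcounts: pp0:2 pp1:1 pp2:1
Op 5: fork(P0) -> P2. 3 ppages; refcounts: pp0:3 pp1:2 pp2:1
Op 6: fork(P2) -> P3. 3 ppages; refcounts: pp0:4 pp1:3 pp2:1
Op 7: read(P2, v0) -> 33. No state change.
P0: v1 -> pp1 = 161
P1: v1 -> pp2 = 108
P2: v1 -> pp1 = 161
P3: v1 -> pp1 = 161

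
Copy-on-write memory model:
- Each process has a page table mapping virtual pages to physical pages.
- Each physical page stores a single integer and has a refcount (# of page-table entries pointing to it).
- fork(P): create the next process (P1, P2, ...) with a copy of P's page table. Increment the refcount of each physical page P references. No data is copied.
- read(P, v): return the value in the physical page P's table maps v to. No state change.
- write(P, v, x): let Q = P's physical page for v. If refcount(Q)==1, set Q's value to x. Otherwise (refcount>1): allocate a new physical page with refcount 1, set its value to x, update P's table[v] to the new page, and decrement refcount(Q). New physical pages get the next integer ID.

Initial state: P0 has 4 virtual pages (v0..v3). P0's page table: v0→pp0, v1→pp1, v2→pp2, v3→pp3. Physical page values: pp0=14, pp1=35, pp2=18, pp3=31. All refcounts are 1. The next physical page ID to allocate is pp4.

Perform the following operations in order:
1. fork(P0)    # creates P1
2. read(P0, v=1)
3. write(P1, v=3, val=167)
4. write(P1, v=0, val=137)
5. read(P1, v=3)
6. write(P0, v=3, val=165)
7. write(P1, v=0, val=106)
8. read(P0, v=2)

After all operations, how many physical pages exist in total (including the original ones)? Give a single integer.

Answer: 6

Derivation:
Op 1: fork(P0) -> P1. 4 ppages; refcounts: pp0:2 pp1:2 pp2:2 pp3:2
Op 2: read(P0, v1) -> 35. No state change.
Op 3: write(P1, v3, 167). refcount(pp3)=2>1 -> COPY to pp4. 5 ppages; refcounts: pp0:2 pp1:2 pp2:2 pp3:1 pp4:1
Op 4: write(P1, v0, 137). refcount(pp0)=2>1 -> COPY to pp5. 6 ppages; refcounts: pp0:1 pp1:2 pp2:2 pp3:1 pp4:1 pp5:1
Op 5: read(P1, v3) -> 167. No state change.
Op 6: write(P0, v3, 165). refcount(pp3)=1 -> write in place. 6 ppages; refcounts: pp0:1 pp1:2 pp2:2 pp3:1 pp4:1 pp5:1
Op 7: write(P1, v0, 106). refcount(pp5)=1 -> write in place. 6 ppages; refcounts: pp0:1 pp1:2 pp2:2 pp3:1 pp4:1 pp5:1
Op 8: read(P0, v2) -> 18. No state change.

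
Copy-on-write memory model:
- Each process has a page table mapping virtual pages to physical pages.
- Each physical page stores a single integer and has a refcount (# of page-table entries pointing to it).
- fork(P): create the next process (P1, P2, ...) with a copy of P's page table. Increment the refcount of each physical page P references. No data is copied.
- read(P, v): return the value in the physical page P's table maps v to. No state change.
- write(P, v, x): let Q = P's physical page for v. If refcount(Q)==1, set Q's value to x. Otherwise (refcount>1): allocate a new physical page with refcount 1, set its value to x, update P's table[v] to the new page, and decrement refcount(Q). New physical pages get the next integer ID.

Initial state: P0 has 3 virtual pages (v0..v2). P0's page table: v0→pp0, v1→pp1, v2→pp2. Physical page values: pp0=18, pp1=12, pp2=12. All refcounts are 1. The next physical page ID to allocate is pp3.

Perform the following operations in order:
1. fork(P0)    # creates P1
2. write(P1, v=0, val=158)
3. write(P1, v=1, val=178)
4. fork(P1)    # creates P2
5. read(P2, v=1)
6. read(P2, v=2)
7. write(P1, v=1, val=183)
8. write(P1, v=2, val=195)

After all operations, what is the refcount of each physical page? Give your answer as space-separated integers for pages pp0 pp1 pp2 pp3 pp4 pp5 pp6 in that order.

Op 1: fork(P0) -> P1. 3 ppages; refcounts: pp0:2 pp1:2 pp2:2
Op 2: write(P1, v0, 158). refcount(pp0)=2>1 -> COPY to pp3. 4 ppages; refcounts: pp0:1 pp1:2 pp2:2 pp3:1
Op 3: write(P1, v1, 178). refcount(pp1)=2>1 -> COPY to pp4. 5 ppages; refcounts: pp0:1 pp1:1 pp2:2 pp3:1 pp4:1
Op 4: fork(P1) -> P2. 5 ppages; refcounts: pp0:1 pp1:1 pp2:3 pp3:2 pp4:2
Op 5: read(P2, v1) -> 178. No state change.
Op 6: read(P2, v2) -> 12. No state change.
Op 7: write(P1, v1, 183). refcount(pp4)=2>1 -> COPY to pp5. 6 ppages; refcounts: pp0:1 pp1:1 pp2:3 pp3:2 pp4:1 pp5:1
Op 8: write(P1, v2, 195). refcount(pp2)=3>1 -> COPY to pp6. 7 ppages; refcounts: pp0:1 pp1:1 pp2:2 pp3:2 pp4:1 pp5:1 pp6:1

Answer: 1 1 2 2 1 1 1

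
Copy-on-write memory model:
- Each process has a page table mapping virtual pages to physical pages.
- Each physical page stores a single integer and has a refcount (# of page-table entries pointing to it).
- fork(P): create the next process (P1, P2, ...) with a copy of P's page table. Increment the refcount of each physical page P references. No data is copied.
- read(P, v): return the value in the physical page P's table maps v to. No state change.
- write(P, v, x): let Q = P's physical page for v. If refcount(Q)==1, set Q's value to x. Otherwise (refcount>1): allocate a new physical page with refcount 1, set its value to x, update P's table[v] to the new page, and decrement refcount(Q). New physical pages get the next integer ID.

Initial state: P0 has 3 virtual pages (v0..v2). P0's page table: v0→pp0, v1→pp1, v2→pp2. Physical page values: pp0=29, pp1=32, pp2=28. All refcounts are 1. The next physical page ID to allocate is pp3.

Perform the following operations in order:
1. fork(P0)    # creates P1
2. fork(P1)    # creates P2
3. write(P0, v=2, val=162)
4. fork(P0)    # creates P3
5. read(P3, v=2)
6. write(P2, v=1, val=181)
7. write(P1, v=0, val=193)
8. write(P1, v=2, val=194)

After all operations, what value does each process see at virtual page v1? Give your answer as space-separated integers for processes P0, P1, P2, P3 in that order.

Answer: 32 32 181 32

Derivation:
Op 1: fork(P0) -> P1. 3 ppages; refcounts: pp0:2 pp1:2 pp2:2
Op 2: fork(P1) -> P2. 3 ppages; refcounts: pp0:3 pp1:3 pp2:3
Op 3: write(P0, v2, 162). refcount(pp2)=3>1 -> COPY to pp3. 4 ppages; refcounts: pp0:3 pp1:3 pp2:2 pp3:1
Op 4: fork(P0) -> P3. 4 ppages; refcounts: pp0:4 pp1:4 pp2:2 pp3:2
Op 5: read(P3, v2) -> 162. No state change.
Op 6: write(P2, v1, 181). refcount(pp1)=4>1 -> COPY to pp4. 5 ppages; refcounts: pp0:4 pp1:3 pp2:2 pp3:2 pp4:1
Op 7: write(P1, v0, 193). refcount(pp0)=4>1 -> COPY to pp5. 6 ppages; refcounts: pp0:3 pp1:3 pp2:2 pp3:2 pp4:1 pp5:1
Op 8: write(P1, v2, 194). refcount(pp2)=2>1 -> COPY to pp6. 7 ppages; refcounts: pp0:3 pp1:3 pp2:1 pp3:2 pp4:1 pp5:1 pp6:1
P0: v1 -> pp1 = 32
P1: v1 -> pp1 = 32
P2: v1 -> pp4 = 181
P3: v1 -> pp1 = 32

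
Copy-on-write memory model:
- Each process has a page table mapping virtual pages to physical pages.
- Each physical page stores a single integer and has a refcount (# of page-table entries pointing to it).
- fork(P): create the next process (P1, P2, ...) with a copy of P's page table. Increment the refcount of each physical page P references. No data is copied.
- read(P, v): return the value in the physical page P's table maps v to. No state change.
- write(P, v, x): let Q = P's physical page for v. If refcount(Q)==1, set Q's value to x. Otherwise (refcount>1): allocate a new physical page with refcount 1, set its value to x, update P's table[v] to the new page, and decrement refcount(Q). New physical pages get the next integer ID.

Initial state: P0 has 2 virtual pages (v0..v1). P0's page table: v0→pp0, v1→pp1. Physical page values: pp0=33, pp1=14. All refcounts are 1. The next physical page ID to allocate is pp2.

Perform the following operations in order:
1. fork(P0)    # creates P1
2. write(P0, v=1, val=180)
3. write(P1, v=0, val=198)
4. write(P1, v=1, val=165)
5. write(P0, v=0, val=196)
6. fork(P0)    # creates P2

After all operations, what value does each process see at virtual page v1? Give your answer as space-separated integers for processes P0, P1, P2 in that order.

Answer: 180 165 180

Derivation:
Op 1: fork(P0) -> P1. 2 ppages; refcounts: pp0:2 pp1:2
Op 2: write(P0, v1, 180). refcount(pp1)=2>1 -> COPY to pp2. 3 ppages; refcounts: pp0:2 pp1:1 pp2:1
Op 3: write(P1, v0, 198). refcount(pp0)=2>1 -> COPY to pp3. 4 ppages; refcounts: pp0:1 pp1:1 pp2:1 pp3:1
Op 4: write(P1, v1, 165). refcount(pp1)=1 -> write in place. 4 ppages; refcounts: pp0:1 pp1:1 pp2:1 pp3:1
Op 5: write(P0, v0, 196). refcount(pp0)=1 -> write in place. 4 ppages; refcounts: pp0:1 pp1:1 pp2:1 pp3:1
Op 6: fork(P0) -> P2. 4 ppages; refcounts: pp0:2 pp1:1 pp2:2 pp3:1
P0: v1 -> pp2 = 180
P1: v1 -> pp1 = 165
P2: v1 -> pp2 = 180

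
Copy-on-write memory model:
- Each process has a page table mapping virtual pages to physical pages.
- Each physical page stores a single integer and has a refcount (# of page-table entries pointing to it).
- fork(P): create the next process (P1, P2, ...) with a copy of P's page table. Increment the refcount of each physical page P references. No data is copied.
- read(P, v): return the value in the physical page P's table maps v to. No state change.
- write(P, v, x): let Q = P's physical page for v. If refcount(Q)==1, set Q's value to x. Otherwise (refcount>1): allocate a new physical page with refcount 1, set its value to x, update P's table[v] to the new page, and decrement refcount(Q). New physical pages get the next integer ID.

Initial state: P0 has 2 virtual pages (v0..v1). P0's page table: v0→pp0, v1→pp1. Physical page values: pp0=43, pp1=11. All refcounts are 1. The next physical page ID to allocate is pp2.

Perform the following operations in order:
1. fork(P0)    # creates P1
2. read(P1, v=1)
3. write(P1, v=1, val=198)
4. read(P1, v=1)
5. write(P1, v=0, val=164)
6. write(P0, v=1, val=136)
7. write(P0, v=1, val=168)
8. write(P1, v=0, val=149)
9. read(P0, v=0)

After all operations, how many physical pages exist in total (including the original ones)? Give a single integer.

Answer: 4

Derivation:
Op 1: fork(P0) -> P1. 2 ppages; refcounts: pp0:2 pp1:2
Op 2: read(P1, v1) -> 11. No state change.
Op 3: write(P1, v1, 198). refcount(pp1)=2>1 -> COPY to pp2. 3 ppages; refcounts: pp0:2 pp1:1 pp2:1
Op 4: read(P1, v1) -> 198. No state change.
Op 5: write(P1, v0, 164). refcount(pp0)=2>1 -> COPY to pp3. 4 ppages; refcounts: pp0:1 pp1:1 pp2:1 pp3:1
Op 6: write(P0, v1, 136). refcount(pp1)=1 -> write in place. 4 ppages; refcounts: pp0:1 pp1:1 pp2:1 pp3:1
Op 7: write(P0, v1, 168). refcount(pp1)=1 -> write in place. 4 ppages; refcounts: pp0:1 pp1:1 pp2:1 pp3:1
Op 8: write(P1, v0, 149). refcount(pp3)=1 -> write in place. 4 ppages; refcounts: pp0:1 pp1:1 pp2:1 pp3:1
Op 9: read(P0, v0) -> 43. No state change.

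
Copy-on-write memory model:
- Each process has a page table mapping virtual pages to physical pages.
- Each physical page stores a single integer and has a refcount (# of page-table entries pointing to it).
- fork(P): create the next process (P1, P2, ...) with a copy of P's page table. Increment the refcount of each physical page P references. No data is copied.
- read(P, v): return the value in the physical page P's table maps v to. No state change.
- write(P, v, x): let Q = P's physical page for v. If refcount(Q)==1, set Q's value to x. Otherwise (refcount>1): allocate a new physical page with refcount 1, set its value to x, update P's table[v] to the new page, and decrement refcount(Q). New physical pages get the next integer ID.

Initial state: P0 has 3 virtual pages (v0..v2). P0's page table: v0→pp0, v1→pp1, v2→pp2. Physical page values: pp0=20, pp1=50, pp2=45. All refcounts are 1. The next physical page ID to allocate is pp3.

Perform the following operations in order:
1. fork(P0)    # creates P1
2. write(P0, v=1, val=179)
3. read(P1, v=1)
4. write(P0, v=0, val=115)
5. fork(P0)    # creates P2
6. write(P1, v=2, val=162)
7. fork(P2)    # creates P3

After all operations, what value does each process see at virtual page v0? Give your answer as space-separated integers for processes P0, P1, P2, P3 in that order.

Answer: 115 20 115 115

Derivation:
Op 1: fork(P0) -> P1. 3 ppages; refcounts: pp0:2 pp1:2 pp2:2
Op 2: write(P0, v1, 179). refcount(pp1)=2>1 -> COPY to pp3. 4 ppages; refcounts: pp0:2 pp1:1 pp2:2 pp3:1
Op 3: read(P1, v1) -> 50. No state change.
Op 4: write(P0, v0, 115). refcount(pp0)=2>1 -> COPY to pp4. 5 ppages; refcounts: pp0:1 pp1:1 pp2:2 pp3:1 pp4:1
Op 5: fork(P0) -> P2. 5 ppages; refcounts: pp0:1 pp1:1 pp2:3 pp3:2 pp4:2
Op 6: write(P1, v2, 162). refcount(pp2)=3>1 -> COPY to pp5. 6 ppages; refcounts: pp0:1 pp1:1 pp2:2 pp3:2 pp4:2 pp5:1
Op 7: fork(P2) -> P3. 6 ppages; refcounts: pp0:1 pp1:1 pp2:3 pp3:3 pp4:3 pp5:1
P0: v0 -> pp4 = 115
P1: v0 -> pp0 = 20
P2: v0 -> pp4 = 115
P3: v0 -> pp4 = 115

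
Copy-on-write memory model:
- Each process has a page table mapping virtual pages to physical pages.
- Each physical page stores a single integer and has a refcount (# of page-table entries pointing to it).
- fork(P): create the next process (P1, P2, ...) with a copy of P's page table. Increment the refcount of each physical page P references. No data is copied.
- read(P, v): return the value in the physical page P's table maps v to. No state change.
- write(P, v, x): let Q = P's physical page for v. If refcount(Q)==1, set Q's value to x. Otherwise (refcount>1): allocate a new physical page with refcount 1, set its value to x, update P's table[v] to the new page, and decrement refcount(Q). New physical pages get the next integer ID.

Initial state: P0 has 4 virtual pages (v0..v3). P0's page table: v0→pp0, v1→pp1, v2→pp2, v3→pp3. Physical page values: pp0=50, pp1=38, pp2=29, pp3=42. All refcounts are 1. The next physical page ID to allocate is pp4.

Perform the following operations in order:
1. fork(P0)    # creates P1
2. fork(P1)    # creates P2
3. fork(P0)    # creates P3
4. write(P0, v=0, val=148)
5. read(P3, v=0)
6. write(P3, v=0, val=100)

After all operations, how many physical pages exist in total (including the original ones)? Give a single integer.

Answer: 6

Derivation:
Op 1: fork(P0) -> P1. 4 ppages; refcounts: pp0:2 pp1:2 pp2:2 pp3:2
Op 2: fork(P1) -> P2. 4 ppages; refcounts: pp0:3 pp1:3 pp2:3 pp3:3
Op 3: fork(P0) -> P3. 4 ppages; refcounts: pp0:4 pp1:4 pp2:4 pp3:4
Op 4: write(P0, v0, 148). refcount(pp0)=4>1 -> COPY to pp4. 5 ppages; refcounts: pp0:3 pp1:4 pp2:4 pp3:4 pp4:1
Op 5: read(P3, v0) -> 50. No state change.
Op 6: write(P3, v0, 100). refcount(pp0)=3>1 -> COPY to pp5. 6 ppages; refcounts: pp0:2 pp1:4 pp2:4 pp3:4 pp4:1 pp5:1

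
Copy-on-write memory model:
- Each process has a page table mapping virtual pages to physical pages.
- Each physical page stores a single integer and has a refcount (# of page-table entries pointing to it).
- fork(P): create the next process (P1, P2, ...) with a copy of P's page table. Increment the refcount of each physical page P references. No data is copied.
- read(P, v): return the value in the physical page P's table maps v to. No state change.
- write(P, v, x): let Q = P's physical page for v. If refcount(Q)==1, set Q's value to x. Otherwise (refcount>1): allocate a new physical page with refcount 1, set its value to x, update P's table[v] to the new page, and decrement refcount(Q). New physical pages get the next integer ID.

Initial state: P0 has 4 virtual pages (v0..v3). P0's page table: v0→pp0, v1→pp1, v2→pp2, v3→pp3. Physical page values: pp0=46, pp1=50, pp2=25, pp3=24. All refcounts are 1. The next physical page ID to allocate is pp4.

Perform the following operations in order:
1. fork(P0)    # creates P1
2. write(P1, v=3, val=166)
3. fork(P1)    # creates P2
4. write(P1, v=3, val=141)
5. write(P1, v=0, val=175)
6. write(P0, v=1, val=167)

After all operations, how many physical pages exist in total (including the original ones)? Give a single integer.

Answer: 8

Derivation:
Op 1: fork(P0) -> P1. 4 ppages; refcounts: pp0:2 pp1:2 pp2:2 pp3:2
Op 2: write(P1, v3, 166). refcount(pp3)=2>1 -> COPY to pp4. 5 ppages; refcounts: pp0:2 pp1:2 pp2:2 pp3:1 pp4:1
Op 3: fork(P1) -> P2. 5 ppages; refcounts: pp0:3 pp1:3 pp2:3 pp3:1 pp4:2
Op 4: write(P1, v3, 141). refcount(pp4)=2>1 -> COPY to pp5. 6 ppages; refcounts: pp0:3 pp1:3 pp2:3 pp3:1 pp4:1 pp5:1
Op 5: write(P1, v0, 175). refcount(pp0)=3>1 -> COPY to pp6. 7 ppages; refcounts: pp0:2 pp1:3 pp2:3 pp3:1 pp4:1 pp5:1 pp6:1
Op 6: write(P0, v1, 167). refcount(pp1)=3>1 -> COPY to pp7. 8 ppages; refcounts: pp0:2 pp1:2 pp2:3 pp3:1 pp4:1 pp5:1 pp6:1 pp7:1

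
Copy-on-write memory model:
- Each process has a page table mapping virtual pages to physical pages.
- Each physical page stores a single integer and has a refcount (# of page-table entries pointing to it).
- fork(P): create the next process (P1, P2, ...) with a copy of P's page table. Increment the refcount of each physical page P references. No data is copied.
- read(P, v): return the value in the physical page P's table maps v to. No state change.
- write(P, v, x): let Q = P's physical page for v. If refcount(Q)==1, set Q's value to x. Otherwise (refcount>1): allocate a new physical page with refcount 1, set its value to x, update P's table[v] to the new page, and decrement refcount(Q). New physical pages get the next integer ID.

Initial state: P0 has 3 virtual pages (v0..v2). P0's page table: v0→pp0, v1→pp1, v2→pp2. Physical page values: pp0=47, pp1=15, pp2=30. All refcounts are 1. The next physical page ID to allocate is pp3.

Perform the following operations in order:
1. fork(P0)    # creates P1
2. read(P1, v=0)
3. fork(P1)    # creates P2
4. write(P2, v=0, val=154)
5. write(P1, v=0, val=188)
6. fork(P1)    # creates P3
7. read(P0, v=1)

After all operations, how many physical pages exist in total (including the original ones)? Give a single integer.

Answer: 5

Derivation:
Op 1: fork(P0) -> P1. 3 ppages; refcounts: pp0:2 pp1:2 pp2:2
Op 2: read(P1, v0) -> 47. No state change.
Op 3: fork(P1) -> P2. 3 ppages; refcounts: pp0:3 pp1:3 pp2:3
Op 4: write(P2, v0, 154). refcount(pp0)=3>1 -> COPY to pp3. 4 ppages; refcounts: pp0:2 pp1:3 pp2:3 pp3:1
Op 5: write(P1, v0, 188). refcount(pp0)=2>1 -> COPY to pp4. 5 ppages; refcounts: pp0:1 pp1:3 pp2:3 pp3:1 pp4:1
Op 6: fork(P1) -> P3. 5 ppages; refcounts: pp0:1 pp1:4 pp2:4 pp3:1 pp4:2
Op 7: read(P0, v1) -> 15. No state change.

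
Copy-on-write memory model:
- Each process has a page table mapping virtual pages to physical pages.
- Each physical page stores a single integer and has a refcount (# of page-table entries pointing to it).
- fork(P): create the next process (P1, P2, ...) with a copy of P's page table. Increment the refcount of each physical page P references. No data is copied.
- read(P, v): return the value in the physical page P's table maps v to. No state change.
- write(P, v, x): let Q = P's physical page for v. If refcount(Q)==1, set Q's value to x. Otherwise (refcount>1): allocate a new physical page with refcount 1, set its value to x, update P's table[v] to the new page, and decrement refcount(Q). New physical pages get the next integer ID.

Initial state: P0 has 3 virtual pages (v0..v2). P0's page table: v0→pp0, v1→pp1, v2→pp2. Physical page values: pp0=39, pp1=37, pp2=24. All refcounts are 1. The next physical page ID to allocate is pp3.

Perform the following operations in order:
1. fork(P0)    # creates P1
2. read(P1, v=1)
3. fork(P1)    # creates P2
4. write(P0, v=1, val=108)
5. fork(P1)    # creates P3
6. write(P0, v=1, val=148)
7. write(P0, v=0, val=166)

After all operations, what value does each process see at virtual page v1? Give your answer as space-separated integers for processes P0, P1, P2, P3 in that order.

Op 1: fork(P0) -> P1. 3 ppages; refcounts: pp0:2 pp1:2 pp2:2
Op 2: read(P1, v1) -> 37. No state change.
Op 3: fork(P1) -> P2. 3 ppages; refcounts: pp0:3 pp1:3 pp2:3
Op 4: write(P0, v1, 108). refcount(pp1)=3>1 -> COPY to pp3. 4 ppages; refcounts: pp0:3 pp1:2 pp2:3 pp3:1
Op 5: fork(P1) -> P3. 4 ppages; refcounts: pp0:4 pp1:3 pp2:4 pp3:1
Op 6: write(P0, v1, 148). refcount(pp3)=1 -> write in place. 4 ppages; refcounts: pp0:4 pp1:3 pp2:4 pp3:1
Op 7: write(P0, v0, 166). refcount(pp0)=4>1 -> COPY to pp4. 5 ppages; refcounts: pp0:3 pp1:3 pp2:4 pp3:1 pp4:1
P0: v1 -> pp3 = 148
P1: v1 -> pp1 = 37
P2: v1 -> pp1 = 37
P3: v1 -> pp1 = 37

Answer: 148 37 37 37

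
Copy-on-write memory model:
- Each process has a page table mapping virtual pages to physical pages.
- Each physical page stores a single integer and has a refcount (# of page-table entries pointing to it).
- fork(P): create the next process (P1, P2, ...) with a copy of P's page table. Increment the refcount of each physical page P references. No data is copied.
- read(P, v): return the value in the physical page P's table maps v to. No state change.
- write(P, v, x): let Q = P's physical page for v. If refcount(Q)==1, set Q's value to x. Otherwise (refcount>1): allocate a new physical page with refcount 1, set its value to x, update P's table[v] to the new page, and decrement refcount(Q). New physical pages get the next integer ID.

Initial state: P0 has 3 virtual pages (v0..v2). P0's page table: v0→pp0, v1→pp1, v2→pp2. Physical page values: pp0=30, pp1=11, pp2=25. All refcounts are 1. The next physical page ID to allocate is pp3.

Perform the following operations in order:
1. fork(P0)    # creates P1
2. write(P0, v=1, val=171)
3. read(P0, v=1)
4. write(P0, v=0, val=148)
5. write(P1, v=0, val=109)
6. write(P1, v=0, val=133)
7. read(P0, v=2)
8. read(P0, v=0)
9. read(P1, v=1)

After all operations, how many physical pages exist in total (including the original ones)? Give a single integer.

Op 1: fork(P0) -> P1. 3 ppages; refcounts: pp0:2 pp1:2 pp2:2
Op 2: write(P0, v1, 171). refcount(pp1)=2>1 -> COPY to pp3. 4 ppages; refcounts: pp0:2 pp1:1 pp2:2 pp3:1
Op 3: read(P0, v1) -> 171. No state change.
Op 4: write(P0, v0, 148). refcount(pp0)=2>1 -> COPY to pp4. 5 ppages; refcounts: pp0:1 pp1:1 pp2:2 pp3:1 pp4:1
Op 5: write(P1, v0, 109). refcount(pp0)=1 -> write in place. 5 ppages; refcounts: pp0:1 pp1:1 pp2:2 pp3:1 pp4:1
Op 6: write(P1, v0, 133). refcount(pp0)=1 -> write in place. 5 ppages; refcounts: pp0:1 pp1:1 pp2:2 pp3:1 pp4:1
Op 7: read(P0, v2) -> 25. No state change.
Op 8: read(P0, v0) -> 148. No state change.
Op 9: read(P1, v1) -> 11. No state change.

Answer: 5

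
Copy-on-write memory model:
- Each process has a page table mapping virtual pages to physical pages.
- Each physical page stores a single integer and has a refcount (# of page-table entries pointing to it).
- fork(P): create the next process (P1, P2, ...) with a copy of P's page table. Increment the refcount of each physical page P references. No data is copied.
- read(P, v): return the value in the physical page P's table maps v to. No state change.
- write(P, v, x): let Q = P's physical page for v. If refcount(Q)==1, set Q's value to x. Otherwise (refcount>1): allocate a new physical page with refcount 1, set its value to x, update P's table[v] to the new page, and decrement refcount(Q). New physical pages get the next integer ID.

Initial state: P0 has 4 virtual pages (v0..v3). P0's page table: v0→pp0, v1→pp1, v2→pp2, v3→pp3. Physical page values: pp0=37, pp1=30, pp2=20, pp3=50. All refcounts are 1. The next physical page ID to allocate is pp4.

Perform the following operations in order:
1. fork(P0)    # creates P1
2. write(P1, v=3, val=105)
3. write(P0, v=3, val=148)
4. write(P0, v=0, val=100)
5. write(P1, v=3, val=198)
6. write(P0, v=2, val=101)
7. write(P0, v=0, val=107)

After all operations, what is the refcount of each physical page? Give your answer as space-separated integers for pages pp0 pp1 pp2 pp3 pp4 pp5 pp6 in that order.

Answer: 1 2 1 1 1 1 1

Derivation:
Op 1: fork(P0) -> P1. 4 ppages; refcounts: pp0:2 pp1:2 pp2:2 pp3:2
Op 2: write(P1, v3, 105). refcount(pp3)=2>1 -> COPY to pp4. 5 ppages; refcounts: pp0:2 pp1:2 pp2:2 pp3:1 pp4:1
Op 3: write(P0, v3, 148). refcount(pp3)=1 -> write in place. 5 ppages; refcounts: pp0:2 pp1:2 pp2:2 pp3:1 pp4:1
Op 4: write(P0, v0, 100). refcount(pp0)=2>1 -> COPY to pp5. 6 ppages; refcounts: pp0:1 pp1:2 pp2:2 pp3:1 pp4:1 pp5:1
Op 5: write(P1, v3, 198). refcount(pp4)=1 -> write in place. 6 ppages; refcounts: pp0:1 pp1:2 pp2:2 pp3:1 pp4:1 pp5:1
Op 6: write(P0, v2, 101). refcount(pp2)=2>1 -> COPY to pp6. 7 ppages; refcounts: pp0:1 pp1:2 pp2:1 pp3:1 pp4:1 pp5:1 pp6:1
Op 7: write(P0, v0, 107). refcount(pp5)=1 -> write in place. 7 ppages; refcounts: pp0:1 pp1:2 pp2:1 pp3:1 pp4:1 pp5:1 pp6:1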